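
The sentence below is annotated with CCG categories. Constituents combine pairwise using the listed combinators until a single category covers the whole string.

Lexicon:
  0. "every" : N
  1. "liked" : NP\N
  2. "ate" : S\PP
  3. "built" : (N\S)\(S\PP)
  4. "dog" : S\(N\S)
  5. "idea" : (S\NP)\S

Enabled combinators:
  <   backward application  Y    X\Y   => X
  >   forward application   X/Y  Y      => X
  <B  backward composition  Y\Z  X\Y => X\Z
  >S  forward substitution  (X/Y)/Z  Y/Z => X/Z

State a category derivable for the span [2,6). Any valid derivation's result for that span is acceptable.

S\NP

[0,6] S   <
  [0,2] NP   <
    [0,1] "every" : N
    [1,2] "liked" : NP\N
  [2,6] S\NP   <
    [2,5] S   <
      [2,4] N\S   <
        [2,3] "ate" : S\PP
        [3,4] "built" : (N\S)\(S\PP)
      [4,5] "dog" : S\(N\S)
    [5,6] "idea" : (S\NP)\S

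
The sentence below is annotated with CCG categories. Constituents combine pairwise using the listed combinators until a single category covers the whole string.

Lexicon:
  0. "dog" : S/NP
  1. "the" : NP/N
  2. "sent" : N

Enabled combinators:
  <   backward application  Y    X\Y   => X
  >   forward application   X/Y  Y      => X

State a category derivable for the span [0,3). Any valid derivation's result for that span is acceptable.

[0,3] S   >
  [0,1] "dog" : S/NP
  [1,3] NP   >
    [1,2] "the" : NP/N
    [2,3] "sent" : N

S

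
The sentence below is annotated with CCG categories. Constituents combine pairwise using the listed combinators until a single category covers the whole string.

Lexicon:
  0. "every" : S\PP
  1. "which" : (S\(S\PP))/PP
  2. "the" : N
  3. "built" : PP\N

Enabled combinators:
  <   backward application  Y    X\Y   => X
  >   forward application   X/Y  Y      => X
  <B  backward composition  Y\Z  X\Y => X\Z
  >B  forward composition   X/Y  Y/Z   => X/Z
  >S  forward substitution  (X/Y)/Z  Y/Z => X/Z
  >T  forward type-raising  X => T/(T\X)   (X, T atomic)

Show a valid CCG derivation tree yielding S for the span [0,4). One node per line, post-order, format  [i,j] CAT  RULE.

[0,1] S\PP  lex  "every"
[1,2] (S\(S\PP))/PP  lex  "which"
[2,3] N  lex  "the"
[2,3] PP/(PP\N)  >T
[3,4] PP\N  lex  "built"
[2,4] PP  >  k=3
[1,4] S\(S\PP)  >  k=2
[0,4] S  <  k=1

[0,4] S   <
  [0,1] "every" : S\PP
  [1,4] S\(S\PP)   >
    [1,2] "which" : (S\(S\PP))/PP
    [2,4] PP   >
      [2,3] PP/(PP\N)   >T
        [2,3] "the" : N
      [3,4] "built" : PP\N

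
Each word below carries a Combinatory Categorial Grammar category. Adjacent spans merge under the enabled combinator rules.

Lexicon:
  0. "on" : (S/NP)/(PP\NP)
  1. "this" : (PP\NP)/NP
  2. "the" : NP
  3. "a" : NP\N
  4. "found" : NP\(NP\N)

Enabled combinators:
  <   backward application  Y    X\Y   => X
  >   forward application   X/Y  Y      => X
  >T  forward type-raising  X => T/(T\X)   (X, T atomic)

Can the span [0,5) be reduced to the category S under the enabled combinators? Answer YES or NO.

[0,5] S   >
  [0,3] S/NP   >
    [0,1] "on" : (S/NP)/(PP\NP)
    [1,3] PP\NP   >
      [1,2] "this" : (PP\NP)/NP
      [2,3] "the" : NP
  [3,5] NP   <
    [3,4] "a" : NP\N
    [4,5] "found" : NP\(NP\N)

YES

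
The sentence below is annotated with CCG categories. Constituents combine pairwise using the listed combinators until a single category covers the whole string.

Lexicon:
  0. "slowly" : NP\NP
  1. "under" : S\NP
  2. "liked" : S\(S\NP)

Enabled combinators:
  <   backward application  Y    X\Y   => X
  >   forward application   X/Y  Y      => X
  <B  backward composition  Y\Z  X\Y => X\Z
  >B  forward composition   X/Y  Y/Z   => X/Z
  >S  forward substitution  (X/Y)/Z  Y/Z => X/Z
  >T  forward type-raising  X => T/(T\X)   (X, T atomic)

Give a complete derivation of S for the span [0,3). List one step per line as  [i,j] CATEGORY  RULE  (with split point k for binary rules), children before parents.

[0,3] S   <
  [0,2] S\NP   <B
    [0,1] "slowly" : NP\NP
    [1,2] "under" : S\NP
  [2,3] "liked" : S\(S\NP)

[0,1] NP\NP  lex  "slowly"
[1,2] S\NP  lex  "under"
[0,2] S\NP  <B  k=1
[2,3] S\(S\NP)  lex  "liked"
[0,3] S  <  k=2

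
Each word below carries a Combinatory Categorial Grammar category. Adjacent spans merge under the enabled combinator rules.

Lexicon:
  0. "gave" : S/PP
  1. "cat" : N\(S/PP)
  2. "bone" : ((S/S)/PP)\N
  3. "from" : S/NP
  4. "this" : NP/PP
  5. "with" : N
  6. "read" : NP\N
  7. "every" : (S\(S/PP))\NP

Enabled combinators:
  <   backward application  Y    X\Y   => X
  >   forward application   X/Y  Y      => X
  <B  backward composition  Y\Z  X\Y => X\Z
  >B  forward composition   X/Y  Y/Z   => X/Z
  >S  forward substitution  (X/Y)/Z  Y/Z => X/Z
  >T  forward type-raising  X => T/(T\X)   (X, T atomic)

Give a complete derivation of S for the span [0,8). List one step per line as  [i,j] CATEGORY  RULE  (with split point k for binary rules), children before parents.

[0,8] S   <
  [0,5] S/PP   >S
    [0,3] (S/S)/PP   <
      [0,2] N   <
        [0,1] "gave" : S/PP
        [1,2] "cat" : N\(S/PP)
      [2,3] "bone" : ((S/S)/PP)\N
    [3,5] S/PP   >B
      [3,4] "from" : S/NP
      [4,5] "this" : NP/PP
  [5,8] S\(S/PP)   <
    [5,7] NP   >
      [5,6] NP/(NP\N)   >T
        [5,6] "with" : N
      [6,7] "read" : NP\N
    [7,8] "every" : (S\(S/PP))\NP

[0,1] S/PP  lex  "gave"
[1,2] N\(S/PP)  lex  "cat"
[0,2] N  <  k=1
[2,3] ((S/S)/PP)\N  lex  "bone"
[0,3] (S/S)/PP  <  k=2
[3,4] S/NP  lex  "from"
[4,5] NP/PP  lex  "this"
[3,5] S/PP  >B  k=4
[0,5] S/PP  >S  k=3
[5,6] N  lex  "with"
[5,6] NP/(NP\N)  >T
[6,7] NP\N  lex  "read"
[5,7] NP  >  k=6
[7,8] (S\(S/PP))\NP  lex  "every"
[5,8] S\(S/PP)  <  k=7
[0,8] S  <  k=5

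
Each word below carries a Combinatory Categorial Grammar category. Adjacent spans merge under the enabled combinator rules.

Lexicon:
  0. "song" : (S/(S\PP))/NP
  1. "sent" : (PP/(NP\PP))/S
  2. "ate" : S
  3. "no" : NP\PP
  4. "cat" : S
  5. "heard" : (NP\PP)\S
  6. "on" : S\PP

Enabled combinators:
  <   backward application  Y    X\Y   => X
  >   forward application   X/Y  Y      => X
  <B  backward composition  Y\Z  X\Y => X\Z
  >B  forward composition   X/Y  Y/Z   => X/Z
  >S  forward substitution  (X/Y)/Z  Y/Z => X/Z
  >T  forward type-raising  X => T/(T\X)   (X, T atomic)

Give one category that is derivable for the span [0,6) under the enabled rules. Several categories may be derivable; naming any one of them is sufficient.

S/(S\PP)

[0,7] S   >
  [0,6] S/(S\PP)   >
    [0,1] "song" : (S/(S\PP))/NP
    [1,6] NP   <
      [1,4] PP   >
        [1,3] PP/(NP\PP)   >
          [1,2] "sent" : (PP/(NP\PP))/S
          [2,3] "ate" : S
        [3,4] "no" : NP\PP
      [4,6] NP\PP   <
        [4,5] "cat" : S
        [5,6] "heard" : (NP\PP)\S
  [6,7] "on" : S\PP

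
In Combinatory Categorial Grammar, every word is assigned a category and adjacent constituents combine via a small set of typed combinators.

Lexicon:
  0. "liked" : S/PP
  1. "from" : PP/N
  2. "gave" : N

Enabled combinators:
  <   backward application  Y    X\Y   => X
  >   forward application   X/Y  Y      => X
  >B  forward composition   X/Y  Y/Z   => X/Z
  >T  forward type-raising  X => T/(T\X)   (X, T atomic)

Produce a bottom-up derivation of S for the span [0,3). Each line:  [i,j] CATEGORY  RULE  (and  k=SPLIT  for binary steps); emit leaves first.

[0,1] S/PP  lex  "liked"
[1,2] PP/N  lex  "from"
[2,3] N  lex  "gave"
[1,3] PP  >  k=2
[0,3] S  >  k=1

[0,3] S   >
  [0,1] "liked" : S/PP
  [1,3] PP   >
    [1,2] "from" : PP/N
    [2,3] "gave" : N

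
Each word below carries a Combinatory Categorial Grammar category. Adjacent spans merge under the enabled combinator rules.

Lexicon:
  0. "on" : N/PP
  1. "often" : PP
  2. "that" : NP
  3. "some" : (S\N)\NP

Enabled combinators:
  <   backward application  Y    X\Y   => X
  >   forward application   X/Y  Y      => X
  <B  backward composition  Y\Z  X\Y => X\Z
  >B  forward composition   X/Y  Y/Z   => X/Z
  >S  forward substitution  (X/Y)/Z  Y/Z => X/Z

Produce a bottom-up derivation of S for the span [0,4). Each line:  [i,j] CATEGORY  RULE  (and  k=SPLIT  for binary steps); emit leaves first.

[0,4] S   <
  [0,2] N   >
    [0,1] "on" : N/PP
    [1,2] "often" : PP
  [2,4] S\N   <
    [2,3] "that" : NP
    [3,4] "some" : (S\N)\NP

[0,1] N/PP  lex  "on"
[1,2] PP  lex  "often"
[0,2] N  >  k=1
[2,3] NP  lex  "that"
[3,4] (S\N)\NP  lex  "some"
[2,4] S\N  <  k=3
[0,4] S  <  k=2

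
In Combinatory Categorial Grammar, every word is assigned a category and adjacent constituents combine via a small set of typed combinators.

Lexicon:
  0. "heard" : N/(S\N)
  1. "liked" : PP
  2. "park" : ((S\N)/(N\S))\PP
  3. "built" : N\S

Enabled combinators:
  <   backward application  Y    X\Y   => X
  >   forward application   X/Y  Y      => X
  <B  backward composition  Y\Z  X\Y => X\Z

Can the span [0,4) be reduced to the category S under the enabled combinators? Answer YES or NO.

N/(S\N) PP ((S\N)/(N\S))\PP N\S
CKY chart[0,4] = {N}; S ∉ chart

NO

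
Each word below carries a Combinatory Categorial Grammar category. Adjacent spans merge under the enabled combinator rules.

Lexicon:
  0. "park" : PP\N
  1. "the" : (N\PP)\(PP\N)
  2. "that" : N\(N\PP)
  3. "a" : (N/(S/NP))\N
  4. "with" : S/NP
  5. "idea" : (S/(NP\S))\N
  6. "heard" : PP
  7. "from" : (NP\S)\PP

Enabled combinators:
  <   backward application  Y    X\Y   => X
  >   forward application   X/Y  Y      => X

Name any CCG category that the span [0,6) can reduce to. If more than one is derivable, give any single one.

S/(NP\S)

[0,8] S   >
  [0,6] S/(NP\S)   <
    [0,5] N   >
      [0,4] N/(S/NP)   <
        [0,3] N   <
          [0,2] N\PP   <
            [0,1] "park" : PP\N
            [1,2] "the" : (N\PP)\(PP\N)
          [2,3] "that" : N\(N\PP)
        [3,4] "a" : (N/(S/NP))\N
      [4,5] "with" : S/NP
    [5,6] "idea" : (S/(NP\S))\N
  [6,8] NP\S   <
    [6,7] "heard" : PP
    [7,8] "from" : (NP\S)\PP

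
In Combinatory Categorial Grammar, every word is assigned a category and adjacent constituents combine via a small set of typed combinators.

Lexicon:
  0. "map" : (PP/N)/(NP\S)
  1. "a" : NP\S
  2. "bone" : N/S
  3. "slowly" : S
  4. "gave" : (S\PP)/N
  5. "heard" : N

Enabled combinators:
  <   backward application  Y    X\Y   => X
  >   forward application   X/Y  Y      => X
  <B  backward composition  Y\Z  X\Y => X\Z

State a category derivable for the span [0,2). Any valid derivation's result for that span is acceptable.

[0,6] S   <
  [0,4] PP   >
    [0,2] PP/N   >
      [0,1] "map" : (PP/N)/(NP\S)
      [1,2] "a" : NP\S
    [2,4] N   >
      [2,3] "bone" : N/S
      [3,4] "slowly" : S
  [4,6] S\PP   >
    [4,5] "gave" : (S\PP)/N
    [5,6] "heard" : N

PP/N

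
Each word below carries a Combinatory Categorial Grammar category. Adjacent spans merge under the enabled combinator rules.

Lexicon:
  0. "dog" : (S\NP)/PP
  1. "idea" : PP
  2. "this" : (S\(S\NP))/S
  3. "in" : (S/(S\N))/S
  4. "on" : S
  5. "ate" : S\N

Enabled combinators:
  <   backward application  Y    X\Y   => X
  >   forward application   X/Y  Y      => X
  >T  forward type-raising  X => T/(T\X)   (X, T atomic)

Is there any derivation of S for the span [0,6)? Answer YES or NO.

[0,6] S   <
  [0,2] S\NP   >
    [0,1] "dog" : (S\NP)/PP
    [1,2] "idea" : PP
  [2,6] S\(S\NP)   >
    [2,3] "this" : (S\(S\NP))/S
    [3,6] S   >
      [3,5] S/(S\N)   >
        [3,4] "in" : (S/(S\N))/S
        [4,5] "on" : S
      [5,6] "ate" : S\N

YES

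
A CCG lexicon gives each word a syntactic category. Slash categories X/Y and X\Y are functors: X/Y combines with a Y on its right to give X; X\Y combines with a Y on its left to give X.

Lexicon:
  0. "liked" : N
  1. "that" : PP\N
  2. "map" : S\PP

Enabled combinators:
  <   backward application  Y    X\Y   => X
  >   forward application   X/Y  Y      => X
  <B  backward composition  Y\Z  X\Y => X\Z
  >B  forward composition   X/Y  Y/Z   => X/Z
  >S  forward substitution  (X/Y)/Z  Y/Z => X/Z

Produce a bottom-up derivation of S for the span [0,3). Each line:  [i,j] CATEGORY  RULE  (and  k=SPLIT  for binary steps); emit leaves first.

[0,3] S   <
  [0,2] PP   <
    [0,1] "liked" : N
    [1,2] "that" : PP\N
  [2,3] "map" : S\PP

[0,1] N  lex  "liked"
[1,2] PP\N  lex  "that"
[0,2] PP  <  k=1
[2,3] S\PP  lex  "map"
[0,3] S  <  k=2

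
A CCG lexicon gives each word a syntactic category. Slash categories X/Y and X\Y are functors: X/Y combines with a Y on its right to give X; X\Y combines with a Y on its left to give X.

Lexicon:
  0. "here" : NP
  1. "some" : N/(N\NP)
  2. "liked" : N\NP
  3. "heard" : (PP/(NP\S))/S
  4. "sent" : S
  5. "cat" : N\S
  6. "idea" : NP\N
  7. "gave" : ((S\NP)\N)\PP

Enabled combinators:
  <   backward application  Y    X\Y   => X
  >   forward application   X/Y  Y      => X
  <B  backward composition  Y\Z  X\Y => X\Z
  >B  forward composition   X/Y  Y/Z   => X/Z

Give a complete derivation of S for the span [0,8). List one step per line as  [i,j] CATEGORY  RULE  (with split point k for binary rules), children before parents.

[0,1] NP  lex  "here"
[1,2] N/(N\NP)  lex  "some"
[2,3] N\NP  lex  "liked"
[1,3] N  >  k=2
[3,4] (PP/(NP\S))/S  lex  "heard"
[4,5] S  lex  "sent"
[3,5] PP/(NP\S)  >  k=4
[5,6] N\S  lex  "cat"
[6,7] NP\N  lex  "idea"
[5,7] NP\S  <B  k=6
[3,7] PP  >  k=5
[7,8] ((S\NP)\N)\PP  lex  "gave"
[3,8] (S\NP)\N  <  k=7
[1,8] S\NP  <  k=3
[0,8] S  <  k=1

[0,8] S   <
  [0,1] "here" : NP
  [1,8] S\NP   <
    [1,3] N   >
      [1,2] "some" : N/(N\NP)
      [2,3] "liked" : N\NP
    [3,8] (S\NP)\N   <
      [3,7] PP   >
        [3,5] PP/(NP\S)   >
          [3,4] "heard" : (PP/(NP\S))/S
          [4,5] "sent" : S
        [5,7] NP\S   <B
          [5,6] "cat" : N\S
          [6,7] "idea" : NP\N
      [7,8] "gave" : ((S\NP)\N)\PP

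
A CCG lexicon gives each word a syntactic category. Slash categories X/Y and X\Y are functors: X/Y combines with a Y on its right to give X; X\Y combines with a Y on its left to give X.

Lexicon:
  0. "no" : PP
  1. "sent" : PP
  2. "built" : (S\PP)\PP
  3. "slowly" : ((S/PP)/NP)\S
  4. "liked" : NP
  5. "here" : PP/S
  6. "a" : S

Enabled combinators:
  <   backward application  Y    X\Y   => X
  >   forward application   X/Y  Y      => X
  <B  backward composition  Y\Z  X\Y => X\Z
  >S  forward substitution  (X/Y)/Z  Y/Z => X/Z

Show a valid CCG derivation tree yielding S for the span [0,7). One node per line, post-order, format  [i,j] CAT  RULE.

[0,1] PP  lex  "no"
[1,2] PP  lex  "sent"
[2,3] (S\PP)\PP  lex  "built"
[1,3] S\PP  <  k=2
[0,3] S  <  k=1
[3,4] ((S/PP)/NP)\S  lex  "slowly"
[0,4] (S/PP)/NP  <  k=3
[4,5] NP  lex  "liked"
[0,5] S/PP  >  k=4
[5,6] PP/S  lex  "here"
[6,7] S  lex  "a"
[5,7] PP  >  k=6
[0,7] S  >  k=5

[0,7] S   >
  [0,5] S/PP   >
    [0,4] (S/PP)/NP   <
      [0,3] S   <
        [0,1] "no" : PP
        [1,3] S\PP   <
          [1,2] "sent" : PP
          [2,3] "built" : (S\PP)\PP
      [3,4] "slowly" : ((S/PP)/NP)\S
    [4,5] "liked" : NP
  [5,7] PP   >
    [5,6] "here" : PP/S
    [6,7] "a" : S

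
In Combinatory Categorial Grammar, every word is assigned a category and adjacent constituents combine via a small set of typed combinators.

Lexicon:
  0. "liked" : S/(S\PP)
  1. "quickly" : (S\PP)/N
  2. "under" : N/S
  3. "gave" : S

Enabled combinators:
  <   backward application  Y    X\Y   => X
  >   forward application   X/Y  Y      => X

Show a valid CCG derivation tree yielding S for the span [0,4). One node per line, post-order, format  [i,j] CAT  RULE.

[0,1] S/(S\PP)  lex  "liked"
[1,2] (S\PP)/N  lex  "quickly"
[2,3] N/S  lex  "under"
[3,4] S  lex  "gave"
[2,4] N  >  k=3
[1,4] S\PP  >  k=2
[0,4] S  >  k=1

[0,4] S   >
  [0,1] "liked" : S/(S\PP)
  [1,4] S\PP   >
    [1,2] "quickly" : (S\PP)/N
    [2,4] N   >
      [2,3] "under" : N/S
      [3,4] "gave" : S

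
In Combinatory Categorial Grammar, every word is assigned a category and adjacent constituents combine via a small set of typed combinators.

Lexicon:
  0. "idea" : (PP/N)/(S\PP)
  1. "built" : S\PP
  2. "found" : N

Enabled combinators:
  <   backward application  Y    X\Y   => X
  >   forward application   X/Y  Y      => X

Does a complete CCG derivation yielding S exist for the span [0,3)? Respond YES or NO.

(PP/N)/(S\PP) S\PP N
CKY chart[0,3] = {PP}; S ∉ chart

NO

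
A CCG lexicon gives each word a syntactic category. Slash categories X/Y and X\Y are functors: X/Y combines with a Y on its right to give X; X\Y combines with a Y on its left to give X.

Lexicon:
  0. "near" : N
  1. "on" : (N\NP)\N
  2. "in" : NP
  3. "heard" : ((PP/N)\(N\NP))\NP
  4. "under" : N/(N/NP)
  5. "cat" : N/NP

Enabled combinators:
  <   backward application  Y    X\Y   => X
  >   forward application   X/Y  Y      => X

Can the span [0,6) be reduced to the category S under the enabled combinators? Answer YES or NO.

N (N\NP)\N NP ((PP/N)\(N\NP))\NP N/(N/NP) N/NP
CKY chart[0,6] = {PP}; S ∉ chart

NO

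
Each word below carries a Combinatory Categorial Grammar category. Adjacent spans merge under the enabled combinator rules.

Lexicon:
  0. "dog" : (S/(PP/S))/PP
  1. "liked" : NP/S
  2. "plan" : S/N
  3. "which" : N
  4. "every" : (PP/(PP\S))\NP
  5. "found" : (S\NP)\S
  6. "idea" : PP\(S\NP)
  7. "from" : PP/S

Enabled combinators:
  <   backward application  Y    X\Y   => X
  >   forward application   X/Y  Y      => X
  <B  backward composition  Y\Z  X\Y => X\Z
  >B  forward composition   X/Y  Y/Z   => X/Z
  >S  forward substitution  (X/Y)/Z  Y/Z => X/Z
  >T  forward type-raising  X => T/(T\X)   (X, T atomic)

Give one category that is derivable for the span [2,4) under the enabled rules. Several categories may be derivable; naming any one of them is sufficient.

[0,8] S   >
  [0,7] S/(PP/S)   >
    [0,1] "dog" : (S/(PP/S))/PP
    [1,7] PP   >
      [1,5] PP/(PP\S)   <
        [1,4] NP   >
          [1,2] "liked" : NP/S
          [2,4] S   >
            [2,3] "plan" : S/N
            [3,4] "which" : N
        [4,5] "every" : (PP/(PP\S))\NP
      [5,7] PP\S   <B
        [5,6] "found" : (S\NP)\S
        [6,7] "idea" : PP\(S\NP)
  [7,8] "from" : PP/S

S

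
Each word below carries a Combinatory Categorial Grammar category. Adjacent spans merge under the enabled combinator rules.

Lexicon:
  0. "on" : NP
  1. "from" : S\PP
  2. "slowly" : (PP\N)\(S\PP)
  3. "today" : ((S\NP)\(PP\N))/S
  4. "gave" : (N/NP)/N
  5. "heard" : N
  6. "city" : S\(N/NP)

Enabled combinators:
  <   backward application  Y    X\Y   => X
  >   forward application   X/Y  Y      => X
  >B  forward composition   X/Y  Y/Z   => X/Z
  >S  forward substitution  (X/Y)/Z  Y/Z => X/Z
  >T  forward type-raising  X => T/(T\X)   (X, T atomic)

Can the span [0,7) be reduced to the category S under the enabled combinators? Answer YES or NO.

YES

[0,7] S   <
  [0,1] "on" : NP
  [1,7] S\NP   <
    [1,3] PP\N   <
      [1,2] "from" : S\PP
      [2,3] "slowly" : (PP\N)\(S\PP)
    [3,7] (S\NP)\(PP\N)   >
      [3,4] "today" : ((S\NP)\(PP\N))/S
      [4,7] S   <
        [4,6] N/NP   >
          [4,5] "gave" : (N/NP)/N
          [5,6] "heard" : N
        [6,7] "city" : S\(N/NP)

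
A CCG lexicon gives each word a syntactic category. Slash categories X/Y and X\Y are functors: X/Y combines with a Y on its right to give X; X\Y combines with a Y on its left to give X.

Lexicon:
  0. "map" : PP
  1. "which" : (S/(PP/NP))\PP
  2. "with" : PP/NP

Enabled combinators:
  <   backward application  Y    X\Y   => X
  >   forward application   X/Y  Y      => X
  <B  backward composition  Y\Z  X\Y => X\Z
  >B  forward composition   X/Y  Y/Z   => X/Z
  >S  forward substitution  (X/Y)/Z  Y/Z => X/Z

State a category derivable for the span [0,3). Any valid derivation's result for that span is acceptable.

S

[0,3] S   >
  [0,2] S/(PP/NP)   <
    [0,1] "map" : PP
    [1,2] "which" : (S/(PP/NP))\PP
  [2,3] "with" : PP/NP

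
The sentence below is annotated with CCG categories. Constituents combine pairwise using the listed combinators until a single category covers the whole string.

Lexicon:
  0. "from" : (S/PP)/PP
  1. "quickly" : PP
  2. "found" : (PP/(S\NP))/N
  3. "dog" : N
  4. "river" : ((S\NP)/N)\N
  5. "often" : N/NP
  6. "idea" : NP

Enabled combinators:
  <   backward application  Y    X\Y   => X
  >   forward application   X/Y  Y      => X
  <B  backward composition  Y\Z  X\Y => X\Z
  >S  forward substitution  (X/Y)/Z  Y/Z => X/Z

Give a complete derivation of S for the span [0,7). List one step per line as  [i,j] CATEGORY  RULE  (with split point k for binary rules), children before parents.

[0,1] (S/PP)/PP  lex  "from"
[1,2] PP  lex  "quickly"
[0,2] S/PP  >  k=1
[2,3] (PP/(S\NP))/N  lex  "found"
[3,4] N  lex  "dog"
[4,5] ((S\NP)/N)\N  lex  "river"
[3,5] (S\NP)/N  <  k=4
[2,5] PP/N  >S  k=3
[5,6] N/NP  lex  "often"
[6,7] NP  lex  "idea"
[5,7] N  >  k=6
[2,7] PP  >  k=5
[0,7] S  >  k=2

[0,7] S   >
  [0,2] S/PP   >
    [0,1] "from" : (S/PP)/PP
    [1,2] "quickly" : PP
  [2,7] PP   >
    [2,5] PP/N   >S
      [2,3] "found" : (PP/(S\NP))/N
      [3,5] (S\NP)/N   <
        [3,4] "dog" : N
        [4,5] "river" : ((S\NP)/N)\N
    [5,7] N   >
      [5,6] "often" : N/NP
      [6,7] "idea" : NP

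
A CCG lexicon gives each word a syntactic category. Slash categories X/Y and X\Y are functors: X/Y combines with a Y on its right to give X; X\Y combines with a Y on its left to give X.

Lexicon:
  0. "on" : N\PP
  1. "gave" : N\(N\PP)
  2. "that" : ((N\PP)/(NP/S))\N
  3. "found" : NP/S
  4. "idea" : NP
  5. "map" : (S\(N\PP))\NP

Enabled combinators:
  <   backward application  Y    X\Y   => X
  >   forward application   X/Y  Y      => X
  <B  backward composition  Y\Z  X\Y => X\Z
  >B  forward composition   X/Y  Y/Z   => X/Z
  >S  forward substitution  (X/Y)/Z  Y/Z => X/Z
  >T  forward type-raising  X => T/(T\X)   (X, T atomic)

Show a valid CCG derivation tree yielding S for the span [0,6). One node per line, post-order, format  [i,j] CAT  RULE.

[0,6] S   <
  [0,4] N\PP   >
    [0,3] (N\PP)/(NP/S)   <
      [0,2] N   <
        [0,1] "on" : N\PP
        [1,2] "gave" : N\(N\PP)
      [2,3] "that" : ((N\PP)/(NP/S))\N
    [3,4] "found" : NP/S
  [4,6] S\(N\PP)   <
    [4,5] "idea" : NP
    [5,6] "map" : (S\(N\PP))\NP

[0,1] N\PP  lex  "on"
[1,2] N\(N\PP)  lex  "gave"
[0,2] N  <  k=1
[2,3] ((N\PP)/(NP/S))\N  lex  "that"
[0,3] (N\PP)/(NP/S)  <  k=2
[3,4] NP/S  lex  "found"
[0,4] N\PP  >  k=3
[4,5] NP  lex  "idea"
[5,6] (S\(N\PP))\NP  lex  "map"
[4,6] S\(N\PP)  <  k=5
[0,6] S  <  k=4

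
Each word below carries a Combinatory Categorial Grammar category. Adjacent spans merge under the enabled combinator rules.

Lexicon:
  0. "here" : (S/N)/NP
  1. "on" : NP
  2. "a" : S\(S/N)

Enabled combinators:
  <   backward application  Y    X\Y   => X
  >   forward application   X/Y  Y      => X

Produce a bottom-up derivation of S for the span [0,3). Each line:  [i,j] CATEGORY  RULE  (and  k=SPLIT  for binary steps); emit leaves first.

[0,3] S   <
  [0,2] S/N   >
    [0,1] "here" : (S/N)/NP
    [1,2] "on" : NP
  [2,3] "a" : S\(S/N)

[0,1] (S/N)/NP  lex  "here"
[1,2] NP  lex  "on"
[0,2] S/N  >  k=1
[2,3] S\(S/N)  lex  "a"
[0,3] S  <  k=2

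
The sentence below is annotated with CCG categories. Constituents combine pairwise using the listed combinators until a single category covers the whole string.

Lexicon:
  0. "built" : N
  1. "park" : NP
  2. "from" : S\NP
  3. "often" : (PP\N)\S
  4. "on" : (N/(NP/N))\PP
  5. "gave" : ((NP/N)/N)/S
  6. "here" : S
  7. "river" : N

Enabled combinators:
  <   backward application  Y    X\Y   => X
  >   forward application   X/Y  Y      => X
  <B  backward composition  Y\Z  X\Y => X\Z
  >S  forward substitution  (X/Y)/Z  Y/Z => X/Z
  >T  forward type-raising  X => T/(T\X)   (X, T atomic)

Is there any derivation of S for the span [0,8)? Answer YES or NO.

N NP S\NP (PP\N)\S (N/(NP/N))\PP ((NP/N)/N)/S S N
CKY chart[0,8] = {N, N/(N\N), NP/(NP\N), PP/(PP\N), S/(S\N)}; S ∉ chart

NO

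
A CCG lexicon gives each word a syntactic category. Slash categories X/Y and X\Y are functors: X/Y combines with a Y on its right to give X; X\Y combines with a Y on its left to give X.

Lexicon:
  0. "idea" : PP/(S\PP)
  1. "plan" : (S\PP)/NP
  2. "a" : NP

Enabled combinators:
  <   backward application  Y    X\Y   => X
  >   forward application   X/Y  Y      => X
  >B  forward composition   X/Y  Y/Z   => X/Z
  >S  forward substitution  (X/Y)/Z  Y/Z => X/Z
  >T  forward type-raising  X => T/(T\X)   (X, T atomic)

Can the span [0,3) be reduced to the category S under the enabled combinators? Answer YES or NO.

NO

PP/(S\PP) (S\PP)/NP NP
CKY chart[0,3] = {N/(N\PP), NP/(NP\PP), PP, PP/(NP\NP), PP/(PP\PP), S/(S\PP)}; S ∉ chart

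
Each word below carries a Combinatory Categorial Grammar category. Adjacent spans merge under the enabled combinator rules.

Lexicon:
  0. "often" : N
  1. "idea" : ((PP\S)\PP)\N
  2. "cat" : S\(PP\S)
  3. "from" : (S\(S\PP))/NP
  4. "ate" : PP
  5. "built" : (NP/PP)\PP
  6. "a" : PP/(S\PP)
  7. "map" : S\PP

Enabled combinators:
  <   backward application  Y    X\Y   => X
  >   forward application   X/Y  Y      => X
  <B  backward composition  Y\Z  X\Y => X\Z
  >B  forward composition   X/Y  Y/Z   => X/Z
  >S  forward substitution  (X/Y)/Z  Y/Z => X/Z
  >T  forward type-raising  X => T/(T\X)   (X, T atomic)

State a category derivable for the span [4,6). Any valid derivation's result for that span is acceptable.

NP/PP

[0,8] S   <
  [0,3] S\PP   <B
    [0,2] (PP\S)\PP   <
      [0,1] "often" : N
      [1,2] "idea" : ((PP\S)\PP)\N
    [2,3] "cat" : S\(PP\S)
  [3,8] S\(S\PP)   >
    [3,4] "from" : (S\(S\PP))/NP
    [4,8] NP   >
      [4,6] NP/PP   <
        [4,5] "ate" : PP
        [5,6] "built" : (NP/PP)\PP
      [6,8] PP   >
        [6,7] "a" : PP/(S\PP)
        [7,8] "map" : S\PP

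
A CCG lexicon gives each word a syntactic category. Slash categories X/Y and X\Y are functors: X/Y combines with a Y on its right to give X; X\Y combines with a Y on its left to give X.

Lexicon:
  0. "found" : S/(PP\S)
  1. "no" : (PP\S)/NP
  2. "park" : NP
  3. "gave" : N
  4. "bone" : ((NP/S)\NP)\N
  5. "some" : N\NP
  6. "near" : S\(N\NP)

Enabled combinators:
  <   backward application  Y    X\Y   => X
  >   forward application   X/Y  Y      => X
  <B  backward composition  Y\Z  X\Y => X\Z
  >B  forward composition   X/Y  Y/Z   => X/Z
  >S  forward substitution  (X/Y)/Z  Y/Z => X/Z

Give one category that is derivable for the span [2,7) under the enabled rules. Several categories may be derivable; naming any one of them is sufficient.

NP

[0,7] S   >
  [0,1] "found" : S/(PP\S)
  [1,7] PP\S   >
    [1,2] "no" : (PP\S)/NP
    [2,7] NP   >
      [2,5] NP/S   <
        [2,3] "park" : NP
        [3,5] (NP/S)\NP   <
          [3,4] "gave" : N
          [4,5] "bone" : ((NP/S)\NP)\N
      [5,7] S   <
        [5,6] "some" : N\NP
        [6,7] "near" : S\(N\NP)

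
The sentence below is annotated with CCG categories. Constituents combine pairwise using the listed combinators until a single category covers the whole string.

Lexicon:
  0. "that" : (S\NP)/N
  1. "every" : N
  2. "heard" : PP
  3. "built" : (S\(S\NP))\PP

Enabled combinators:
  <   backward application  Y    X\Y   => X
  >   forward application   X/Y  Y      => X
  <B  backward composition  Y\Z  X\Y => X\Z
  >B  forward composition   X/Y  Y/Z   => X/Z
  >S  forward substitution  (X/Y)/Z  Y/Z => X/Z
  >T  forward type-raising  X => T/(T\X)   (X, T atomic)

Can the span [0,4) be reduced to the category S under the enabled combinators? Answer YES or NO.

[0,4] S   <
  [0,2] S\NP   >
    [0,1] "that" : (S\NP)/N
    [1,2] "every" : N
  [2,4] S\(S\NP)   <
    [2,3] "heard" : PP
    [3,4] "built" : (S\(S\NP))\PP

YES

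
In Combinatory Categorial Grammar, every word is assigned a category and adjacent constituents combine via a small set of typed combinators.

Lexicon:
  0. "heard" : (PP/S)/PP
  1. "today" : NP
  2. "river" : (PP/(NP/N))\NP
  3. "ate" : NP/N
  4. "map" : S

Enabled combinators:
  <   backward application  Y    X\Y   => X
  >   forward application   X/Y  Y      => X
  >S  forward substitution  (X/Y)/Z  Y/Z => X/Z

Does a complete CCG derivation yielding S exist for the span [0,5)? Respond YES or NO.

(PP/S)/PP NP (PP/(NP/N))\NP NP/N S
CKY chart[0,5] = {PP}; S ∉ chart

NO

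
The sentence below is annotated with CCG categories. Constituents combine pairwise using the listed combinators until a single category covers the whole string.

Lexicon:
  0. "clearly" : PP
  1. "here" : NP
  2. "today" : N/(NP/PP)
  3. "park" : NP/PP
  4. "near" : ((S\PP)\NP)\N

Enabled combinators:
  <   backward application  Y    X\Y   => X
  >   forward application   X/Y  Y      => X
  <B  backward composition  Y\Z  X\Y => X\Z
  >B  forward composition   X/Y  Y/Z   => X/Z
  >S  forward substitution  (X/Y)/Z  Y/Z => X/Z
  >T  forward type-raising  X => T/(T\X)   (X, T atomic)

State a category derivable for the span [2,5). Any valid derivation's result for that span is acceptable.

[0,5] S   >
  [0,1] S/(S\PP)   >T
    [0,1] "clearly" : PP
  [1,5] S\PP   <
    [1,2] "here" : NP
    [2,5] (S\PP)\NP   <
      [2,4] N   >
        [2,3] "today" : N/(NP/PP)
        [3,4] "park" : NP/PP
      [4,5] "near" : ((S\PP)\NP)\N

(S\PP)\NP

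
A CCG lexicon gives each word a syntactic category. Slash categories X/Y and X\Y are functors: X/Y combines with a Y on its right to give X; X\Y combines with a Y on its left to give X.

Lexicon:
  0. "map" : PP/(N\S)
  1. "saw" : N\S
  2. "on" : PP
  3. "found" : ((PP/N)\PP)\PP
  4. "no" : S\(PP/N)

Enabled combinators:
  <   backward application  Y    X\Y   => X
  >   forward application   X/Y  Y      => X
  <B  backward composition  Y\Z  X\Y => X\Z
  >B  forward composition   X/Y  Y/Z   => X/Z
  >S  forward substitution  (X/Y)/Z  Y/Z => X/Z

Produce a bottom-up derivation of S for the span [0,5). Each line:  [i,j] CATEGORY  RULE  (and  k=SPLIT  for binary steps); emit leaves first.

[0,1] PP/(N\S)  lex  "map"
[1,2] N\S  lex  "saw"
[0,2] PP  >  k=1
[2,3] PP  lex  "on"
[3,4] ((PP/N)\PP)\PP  lex  "found"
[2,4] (PP/N)\PP  <  k=3
[4,5] S\(PP/N)  lex  "no"
[2,5] S\PP  <B  k=4
[0,5] S  <  k=2

[0,5] S   <
  [0,2] PP   >
    [0,1] "map" : PP/(N\S)
    [1,2] "saw" : N\S
  [2,5] S\PP   <B
    [2,4] (PP/N)\PP   <
      [2,3] "on" : PP
      [3,4] "found" : ((PP/N)\PP)\PP
    [4,5] "no" : S\(PP/N)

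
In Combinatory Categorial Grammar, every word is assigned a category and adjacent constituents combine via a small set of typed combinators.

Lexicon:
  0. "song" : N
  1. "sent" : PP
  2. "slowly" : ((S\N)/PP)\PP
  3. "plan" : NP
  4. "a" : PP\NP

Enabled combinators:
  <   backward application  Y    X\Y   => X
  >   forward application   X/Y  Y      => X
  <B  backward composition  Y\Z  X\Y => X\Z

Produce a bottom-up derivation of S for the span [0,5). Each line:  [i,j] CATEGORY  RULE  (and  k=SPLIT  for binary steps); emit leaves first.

[0,5] S   <
  [0,1] "song" : N
  [1,5] S\N   >
    [1,3] (S\N)/PP   <
      [1,2] "sent" : PP
      [2,3] "slowly" : ((S\N)/PP)\PP
    [3,5] PP   <
      [3,4] "plan" : NP
      [4,5] "a" : PP\NP

[0,1] N  lex  "song"
[1,2] PP  lex  "sent"
[2,3] ((S\N)/PP)\PP  lex  "slowly"
[1,3] (S\N)/PP  <  k=2
[3,4] NP  lex  "plan"
[4,5] PP\NP  lex  "a"
[3,5] PP  <  k=4
[1,5] S\N  >  k=3
[0,5] S  <  k=1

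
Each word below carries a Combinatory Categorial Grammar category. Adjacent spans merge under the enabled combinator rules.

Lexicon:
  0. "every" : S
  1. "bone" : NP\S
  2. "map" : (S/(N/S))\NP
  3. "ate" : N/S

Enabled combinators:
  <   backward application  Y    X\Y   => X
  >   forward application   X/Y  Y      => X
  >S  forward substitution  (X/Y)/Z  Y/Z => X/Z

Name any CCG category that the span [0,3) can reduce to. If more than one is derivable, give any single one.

S/(N/S)

[0,4] S   >
  [0,3] S/(N/S)   <
    [0,2] NP   <
      [0,1] "every" : S
      [1,2] "bone" : NP\S
    [2,3] "map" : (S/(N/S))\NP
  [3,4] "ate" : N/S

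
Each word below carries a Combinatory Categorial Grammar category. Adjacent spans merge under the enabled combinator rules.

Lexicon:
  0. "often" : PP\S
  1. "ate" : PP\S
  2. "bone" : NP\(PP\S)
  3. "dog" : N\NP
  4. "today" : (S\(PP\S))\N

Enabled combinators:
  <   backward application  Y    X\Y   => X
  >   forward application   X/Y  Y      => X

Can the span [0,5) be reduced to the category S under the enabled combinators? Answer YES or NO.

[0,5] S   <
  [0,1] "often" : PP\S
  [1,5] S\(PP\S)   <
    [1,4] N   <
      [1,3] NP   <
        [1,2] "ate" : PP\S
        [2,3] "bone" : NP\(PP\S)
      [3,4] "dog" : N\NP
    [4,5] "today" : (S\(PP\S))\N

YES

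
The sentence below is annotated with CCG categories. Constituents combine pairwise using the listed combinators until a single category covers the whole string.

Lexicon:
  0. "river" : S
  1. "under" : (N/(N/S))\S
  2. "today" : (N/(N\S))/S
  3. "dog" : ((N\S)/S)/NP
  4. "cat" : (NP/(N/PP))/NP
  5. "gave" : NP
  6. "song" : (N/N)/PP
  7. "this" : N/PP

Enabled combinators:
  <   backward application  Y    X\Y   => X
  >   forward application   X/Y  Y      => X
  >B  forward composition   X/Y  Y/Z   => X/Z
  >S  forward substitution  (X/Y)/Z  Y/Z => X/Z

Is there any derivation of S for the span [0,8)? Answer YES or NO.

S (N/(N/S))\S (N/(N\S))/S ((N\S)/S)/NP (NP/(N/PP))/NP NP (N/N)/PP N/PP
CKY chart[0,8] = {N}; S ∉ chart

NO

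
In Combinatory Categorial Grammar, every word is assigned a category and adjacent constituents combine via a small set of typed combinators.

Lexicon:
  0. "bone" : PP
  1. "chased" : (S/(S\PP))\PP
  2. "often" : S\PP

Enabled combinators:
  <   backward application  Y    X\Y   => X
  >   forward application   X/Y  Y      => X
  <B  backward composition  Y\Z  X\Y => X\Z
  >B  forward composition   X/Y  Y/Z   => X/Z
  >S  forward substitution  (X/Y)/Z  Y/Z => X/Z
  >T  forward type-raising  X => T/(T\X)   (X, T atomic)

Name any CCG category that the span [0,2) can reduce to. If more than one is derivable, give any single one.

S/(S\PP)

[0,3] S   >
  [0,2] S/(S\PP)   <
    [0,1] "bone" : PP
    [1,2] "chased" : (S/(S\PP))\PP
  [2,3] "often" : S\PP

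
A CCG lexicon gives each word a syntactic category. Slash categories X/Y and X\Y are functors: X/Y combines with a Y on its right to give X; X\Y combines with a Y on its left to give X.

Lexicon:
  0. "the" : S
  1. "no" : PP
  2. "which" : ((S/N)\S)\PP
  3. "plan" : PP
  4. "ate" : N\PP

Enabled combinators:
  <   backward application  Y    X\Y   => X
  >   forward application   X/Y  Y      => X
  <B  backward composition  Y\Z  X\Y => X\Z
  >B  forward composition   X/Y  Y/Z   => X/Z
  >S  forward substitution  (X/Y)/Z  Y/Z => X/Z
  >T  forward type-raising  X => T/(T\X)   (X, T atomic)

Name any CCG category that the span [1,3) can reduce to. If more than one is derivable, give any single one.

(S/N)\S

[0,5] S   >
  [0,3] S/N   <
    [0,1] "the" : S
    [1,3] (S/N)\S   <
      [1,2] "no" : PP
      [2,3] "which" : ((S/N)\S)\PP
  [3,5] N   >
    [3,4] N/(N\PP)   >T
      [3,4] "plan" : PP
    [4,5] "ate" : N\PP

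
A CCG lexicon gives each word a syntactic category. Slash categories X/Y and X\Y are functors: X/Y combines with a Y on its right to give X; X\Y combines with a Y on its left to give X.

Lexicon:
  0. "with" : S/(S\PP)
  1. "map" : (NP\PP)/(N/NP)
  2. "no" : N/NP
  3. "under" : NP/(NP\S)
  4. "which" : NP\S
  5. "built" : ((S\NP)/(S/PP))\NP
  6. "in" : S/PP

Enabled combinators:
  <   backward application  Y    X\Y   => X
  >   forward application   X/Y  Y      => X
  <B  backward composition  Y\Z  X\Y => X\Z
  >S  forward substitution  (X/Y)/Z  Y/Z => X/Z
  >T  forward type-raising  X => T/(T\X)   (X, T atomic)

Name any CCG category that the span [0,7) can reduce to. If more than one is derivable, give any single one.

[0,7] S   >
  [0,1] "with" : S/(S\PP)
  [1,7] S\PP   <B
    [1,3] NP\PP   >
      [1,2] "map" : (NP\PP)/(N/NP)
      [2,3] "no" : N/NP
    [3,7] S\NP   >
      [3,6] (S\NP)/(S/PP)   <
        [3,5] NP   >
          [3,4] "under" : NP/(NP\S)
          [4,5] "which" : NP\S
        [5,6] "built" : ((S\NP)/(S/PP))\NP
      [6,7] "in" : S/PP

S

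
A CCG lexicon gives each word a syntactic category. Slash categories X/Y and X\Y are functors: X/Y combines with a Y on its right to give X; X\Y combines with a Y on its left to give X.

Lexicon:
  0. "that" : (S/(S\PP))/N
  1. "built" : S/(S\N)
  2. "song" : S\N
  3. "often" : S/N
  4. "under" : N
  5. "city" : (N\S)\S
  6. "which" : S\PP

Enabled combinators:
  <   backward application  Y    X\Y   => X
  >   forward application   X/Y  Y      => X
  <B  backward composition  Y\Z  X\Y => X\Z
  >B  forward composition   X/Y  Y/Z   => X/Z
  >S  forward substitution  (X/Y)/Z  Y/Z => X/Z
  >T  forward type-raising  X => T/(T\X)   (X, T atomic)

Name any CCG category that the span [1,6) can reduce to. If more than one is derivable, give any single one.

[0,7] S   >
  [0,6] S/(S\PP)   >
    [0,1] "that" : (S/(S\PP))/N
    [1,6] N   <
      [1,3] S   >
        [1,2] "built" : S/(S\N)
        [2,3] "song" : S\N
      [3,6] N\S   <
        [3,5] S   >
          [3,4] "often" : S/N
          [4,5] "under" : N
        [5,6] "city" : (N\S)\S
  [6,7] "which" : S\PP

N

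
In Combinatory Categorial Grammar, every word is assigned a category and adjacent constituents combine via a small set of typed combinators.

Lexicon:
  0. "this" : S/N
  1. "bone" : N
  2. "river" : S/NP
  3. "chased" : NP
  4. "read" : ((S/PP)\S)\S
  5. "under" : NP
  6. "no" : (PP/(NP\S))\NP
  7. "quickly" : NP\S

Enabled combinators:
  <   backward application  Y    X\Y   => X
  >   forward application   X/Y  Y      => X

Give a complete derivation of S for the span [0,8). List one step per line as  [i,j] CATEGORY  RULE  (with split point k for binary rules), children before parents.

[0,8] S   >
  [0,5] S/PP   <
    [0,2] S   >
      [0,1] "this" : S/N
      [1,2] "bone" : N
    [2,5] (S/PP)\S   <
      [2,4] S   >
        [2,3] "river" : S/NP
        [3,4] "chased" : NP
      [4,5] "read" : ((S/PP)\S)\S
  [5,8] PP   >
    [5,7] PP/(NP\S)   <
      [5,6] "under" : NP
      [6,7] "no" : (PP/(NP\S))\NP
    [7,8] "quickly" : NP\S

[0,1] S/N  lex  "this"
[1,2] N  lex  "bone"
[0,2] S  >  k=1
[2,3] S/NP  lex  "river"
[3,4] NP  lex  "chased"
[2,4] S  >  k=3
[4,5] ((S/PP)\S)\S  lex  "read"
[2,5] (S/PP)\S  <  k=4
[0,5] S/PP  <  k=2
[5,6] NP  lex  "under"
[6,7] (PP/(NP\S))\NP  lex  "no"
[5,7] PP/(NP\S)  <  k=6
[7,8] NP\S  lex  "quickly"
[5,8] PP  >  k=7
[0,8] S  >  k=5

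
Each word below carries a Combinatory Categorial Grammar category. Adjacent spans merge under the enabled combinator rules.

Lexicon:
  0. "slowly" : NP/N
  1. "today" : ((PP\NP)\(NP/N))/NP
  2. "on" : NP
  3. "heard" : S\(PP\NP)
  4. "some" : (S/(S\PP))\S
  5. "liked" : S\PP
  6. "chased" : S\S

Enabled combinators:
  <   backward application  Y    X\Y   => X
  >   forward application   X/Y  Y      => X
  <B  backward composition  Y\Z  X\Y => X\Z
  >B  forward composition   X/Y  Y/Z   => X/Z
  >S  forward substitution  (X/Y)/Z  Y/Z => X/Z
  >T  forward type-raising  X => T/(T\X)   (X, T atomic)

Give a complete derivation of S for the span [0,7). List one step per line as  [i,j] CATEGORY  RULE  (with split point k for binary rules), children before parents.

[0,7] S   >
  [0,5] S/(S\PP)   <
    [0,4] S   <
      [0,3] PP\NP   <
        [0,1] "slowly" : NP/N
        [1,3] (PP\NP)\(NP/N)   >
          [1,2] "today" : ((PP\NP)\(NP/N))/NP
          [2,3] "on" : NP
      [3,4] "heard" : S\(PP\NP)
    [4,5] "some" : (S/(S\PP))\S
  [5,7] S\PP   <B
    [5,6] "liked" : S\PP
    [6,7] "chased" : S\S

[0,1] NP/N  lex  "slowly"
[1,2] ((PP\NP)\(NP/N))/NP  lex  "today"
[2,3] NP  lex  "on"
[1,3] (PP\NP)\(NP/N)  >  k=2
[0,3] PP\NP  <  k=1
[3,4] S\(PP\NP)  lex  "heard"
[0,4] S  <  k=3
[4,5] (S/(S\PP))\S  lex  "some"
[0,5] S/(S\PP)  <  k=4
[5,6] S\PP  lex  "liked"
[6,7] S\S  lex  "chased"
[5,7] S\PP  <B  k=6
[0,7] S  >  k=5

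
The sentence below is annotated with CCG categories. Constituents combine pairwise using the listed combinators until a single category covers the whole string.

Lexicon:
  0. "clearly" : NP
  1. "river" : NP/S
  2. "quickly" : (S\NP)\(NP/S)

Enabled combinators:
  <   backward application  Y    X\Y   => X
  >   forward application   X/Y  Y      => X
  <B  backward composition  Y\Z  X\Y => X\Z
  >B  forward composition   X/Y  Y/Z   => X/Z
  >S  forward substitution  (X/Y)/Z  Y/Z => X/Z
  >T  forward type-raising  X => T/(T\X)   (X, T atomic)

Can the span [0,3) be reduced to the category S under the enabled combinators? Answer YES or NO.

[0,3] S   >
  [0,1] S/(S\NP)   >T
    [0,1] "clearly" : NP
  [1,3] S\NP   <
    [1,2] "river" : NP/S
    [2,3] "quickly" : (S\NP)\(NP/S)

YES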